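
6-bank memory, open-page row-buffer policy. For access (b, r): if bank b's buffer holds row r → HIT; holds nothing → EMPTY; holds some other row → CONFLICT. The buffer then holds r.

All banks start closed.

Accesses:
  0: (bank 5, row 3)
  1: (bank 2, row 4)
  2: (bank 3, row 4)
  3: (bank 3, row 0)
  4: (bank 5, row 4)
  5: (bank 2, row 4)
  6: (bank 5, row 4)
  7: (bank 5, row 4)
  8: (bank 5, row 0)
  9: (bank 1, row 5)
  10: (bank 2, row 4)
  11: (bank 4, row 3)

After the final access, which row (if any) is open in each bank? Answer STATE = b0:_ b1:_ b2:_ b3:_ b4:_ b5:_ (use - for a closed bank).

STATE = b0:- b1:5 b2:4 b3:0 b4:3 b5:0

  [0] b5 r3: no row ⇒ E
  [1] b2 r4: no row ⇒ E
  [2] b3 r4: no row ⇒ E
  [3] b3 r0: had r4 ⇒ C
  [4] b5 r4: had r3 ⇒ C
  [5] b2 r4: had r4 ⇒ H
  [6] b5 r4: had r4 ⇒ H
  [7] b5 r4: had r4 ⇒ H
  [8] b5 r0: had r4 ⇒ C
  [9] b1 r5: no row ⇒ E
  [10] b2 r4: had r4 ⇒ H
  [11] b4 r3: no row ⇒ E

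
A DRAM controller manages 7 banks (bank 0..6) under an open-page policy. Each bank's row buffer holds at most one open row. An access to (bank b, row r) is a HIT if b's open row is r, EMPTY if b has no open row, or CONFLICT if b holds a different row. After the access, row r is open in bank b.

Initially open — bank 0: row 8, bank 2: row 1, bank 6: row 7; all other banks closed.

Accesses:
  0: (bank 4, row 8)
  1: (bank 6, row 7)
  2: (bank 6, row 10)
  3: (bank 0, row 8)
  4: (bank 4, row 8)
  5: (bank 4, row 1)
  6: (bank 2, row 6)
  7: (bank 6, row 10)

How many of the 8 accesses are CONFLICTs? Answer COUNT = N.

#0 (4,8) E
#1 (6,7) H  (was 7)
#2 (6,10) C  (was 7)
#3 (0,8) H  (was 8)
#4 (4,8) H  (was 8)
#5 (4,1) C  (was 8)
#6 (2,6) C  (was 1)
#7 (6,10) H  (was 10)

COUNT = 3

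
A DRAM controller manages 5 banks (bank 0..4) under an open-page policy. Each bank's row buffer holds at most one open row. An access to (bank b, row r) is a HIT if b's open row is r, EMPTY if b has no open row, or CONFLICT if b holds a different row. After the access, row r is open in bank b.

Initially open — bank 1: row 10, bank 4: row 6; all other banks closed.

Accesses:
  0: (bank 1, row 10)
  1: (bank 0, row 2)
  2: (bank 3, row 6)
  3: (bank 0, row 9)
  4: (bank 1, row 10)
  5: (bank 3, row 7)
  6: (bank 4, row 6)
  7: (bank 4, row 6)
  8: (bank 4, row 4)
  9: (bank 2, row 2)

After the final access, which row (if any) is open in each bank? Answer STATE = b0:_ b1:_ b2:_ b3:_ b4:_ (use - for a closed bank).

STATE = b0:9 b1:10 b2:2 b3:7 b4:4

#0 (1,10) H  (was 10)
#1 (0,2) E
#2 (3,6) E
#3 (0,9) C  (was 2)
#4 (1,10) H  (was 10)
#5 (3,7) C  (was 6)
#6 (4,6) H  (was 6)
#7 (4,6) H  (was 6)
#8 (4,4) C  (was 6)
#9 (2,2) E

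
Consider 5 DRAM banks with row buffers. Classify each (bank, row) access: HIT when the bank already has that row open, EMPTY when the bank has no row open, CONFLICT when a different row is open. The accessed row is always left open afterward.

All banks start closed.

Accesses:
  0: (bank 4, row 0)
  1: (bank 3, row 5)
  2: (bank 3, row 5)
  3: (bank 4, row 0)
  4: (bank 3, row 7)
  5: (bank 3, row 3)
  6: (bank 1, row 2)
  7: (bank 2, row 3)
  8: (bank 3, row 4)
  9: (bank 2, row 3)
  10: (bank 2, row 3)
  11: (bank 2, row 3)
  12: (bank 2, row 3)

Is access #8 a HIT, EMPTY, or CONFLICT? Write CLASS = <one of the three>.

step 0: bank4 None->0 [EMPTY]
step 1: bank3 None->5 [EMPTY]
step 2: bank3 5->5 [HIT]
step 3: bank4 0->0 [HIT]
step 4: bank3 5->7 [CONFLICT]
step 5: bank3 7->3 [CONFLICT]
step 6: bank1 None->2 [EMPTY]
step 7: bank2 None->3 [EMPTY]
step 8: bank3 3->4 [CONFLICT]
step 9: bank2 3->3 [HIT]
step 10: bank2 3->3 [HIT]
step 11: bank2 3->3 [HIT]
step 12: bank2 3->3 [HIT]

CLASS = CONFLICT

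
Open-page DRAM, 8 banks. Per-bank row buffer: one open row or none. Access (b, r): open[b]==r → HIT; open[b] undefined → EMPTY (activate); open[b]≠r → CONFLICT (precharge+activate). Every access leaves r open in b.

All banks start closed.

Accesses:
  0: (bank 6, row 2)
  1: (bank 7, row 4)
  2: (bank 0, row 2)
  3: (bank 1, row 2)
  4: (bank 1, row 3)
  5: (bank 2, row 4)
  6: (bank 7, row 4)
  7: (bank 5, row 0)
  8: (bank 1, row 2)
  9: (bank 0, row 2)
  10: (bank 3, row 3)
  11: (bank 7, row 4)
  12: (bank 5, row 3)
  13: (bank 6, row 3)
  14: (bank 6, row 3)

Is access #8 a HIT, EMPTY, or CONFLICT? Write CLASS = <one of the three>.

step 0: bank6 None->2 [EMPTY]
step 1: bank7 None->4 [EMPTY]
step 2: bank0 None->2 [EMPTY]
step 3: bank1 None->2 [EMPTY]
step 4: bank1 2->3 [CONFLICT]
step 5: bank2 None->4 [EMPTY]
step 6: bank7 4->4 [HIT]
step 7: bank5 None->0 [EMPTY]
step 8: bank1 3->2 [CONFLICT]
step 9: bank0 2->2 [HIT]
step 10: bank3 None->3 [EMPTY]
step 11: bank7 4->4 [HIT]
step 12: bank5 0->3 [CONFLICT]
step 13: bank6 2->3 [CONFLICT]
step 14: bank6 3->3 [HIT]

CLASS = CONFLICT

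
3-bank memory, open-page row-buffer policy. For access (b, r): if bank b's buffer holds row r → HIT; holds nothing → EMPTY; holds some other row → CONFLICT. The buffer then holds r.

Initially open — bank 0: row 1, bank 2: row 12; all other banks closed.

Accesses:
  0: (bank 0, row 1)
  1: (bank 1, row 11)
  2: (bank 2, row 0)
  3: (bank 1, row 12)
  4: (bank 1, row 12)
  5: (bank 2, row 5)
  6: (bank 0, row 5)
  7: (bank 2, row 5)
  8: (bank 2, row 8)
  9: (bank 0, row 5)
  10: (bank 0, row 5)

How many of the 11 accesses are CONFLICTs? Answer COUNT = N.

COUNT = 5

  [0] b0 r1: had r1 ⇒ H
  [1] b1 r11: no row ⇒ E
  [2] b2 r0: had r12 ⇒ C
  [3] b1 r12: had r11 ⇒ C
  [4] b1 r12: had r12 ⇒ H
  [5] b2 r5: had r0 ⇒ C
  [6] b0 r5: had r1 ⇒ C
  [7] b2 r5: had r5 ⇒ H
  [8] b2 r8: had r5 ⇒ C
  [9] b0 r5: had r5 ⇒ H
  [10] b0 r5: had r5 ⇒ H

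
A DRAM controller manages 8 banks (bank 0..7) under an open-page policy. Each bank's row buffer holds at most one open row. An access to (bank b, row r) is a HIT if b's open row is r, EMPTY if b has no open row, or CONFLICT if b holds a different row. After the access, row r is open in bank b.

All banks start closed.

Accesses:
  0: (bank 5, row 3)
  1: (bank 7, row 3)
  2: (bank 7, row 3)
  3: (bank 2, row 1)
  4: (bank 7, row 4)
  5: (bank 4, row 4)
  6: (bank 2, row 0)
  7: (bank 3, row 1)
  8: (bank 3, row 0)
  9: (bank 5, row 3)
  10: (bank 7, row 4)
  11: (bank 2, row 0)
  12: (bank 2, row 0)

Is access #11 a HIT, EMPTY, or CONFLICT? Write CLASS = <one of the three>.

CLASS = HIT

0: bank 5 row 3 — prev None → EMPTY
1: bank 7 row 3 — prev None → EMPTY
2: bank 7 row 3 — prev 3 → HIT
3: bank 2 row 1 — prev None → EMPTY
4: bank 7 row 4 — prev 3 → CONFLICT
5: bank 4 row 4 — prev None → EMPTY
6: bank 2 row 0 — prev 1 → CONFLICT
7: bank 3 row 1 — prev None → EMPTY
8: bank 3 row 0 — prev 1 → CONFLICT
9: bank 5 row 3 — prev 3 → HIT
10: bank 7 row 4 — prev 4 → HIT
11: bank 2 row 0 — prev 0 → HIT
12: bank 2 row 0 — prev 0 → HIT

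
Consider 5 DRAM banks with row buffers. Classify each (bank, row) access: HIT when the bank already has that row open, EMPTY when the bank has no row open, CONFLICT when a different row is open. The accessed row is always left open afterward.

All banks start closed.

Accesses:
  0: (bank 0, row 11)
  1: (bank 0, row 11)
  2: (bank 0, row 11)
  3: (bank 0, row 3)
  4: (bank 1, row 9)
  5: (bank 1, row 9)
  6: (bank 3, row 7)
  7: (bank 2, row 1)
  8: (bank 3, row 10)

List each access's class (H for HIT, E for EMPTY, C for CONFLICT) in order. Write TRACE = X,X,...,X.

TRACE = E,H,H,C,E,H,E,E,C

step 0: bank0 None->11 [EMPTY]
step 1: bank0 11->11 [HIT]
step 2: bank0 11->11 [HIT]
step 3: bank0 11->3 [CONFLICT]
step 4: bank1 None->9 [EMPTY]
step 5: bank1 9->9 [HIT]
step 6: bank3 None->7 [EMPTY]
step 7: bank2 None->1 [EMPTY]
step 8: bank3 7->10 [CONFLICT]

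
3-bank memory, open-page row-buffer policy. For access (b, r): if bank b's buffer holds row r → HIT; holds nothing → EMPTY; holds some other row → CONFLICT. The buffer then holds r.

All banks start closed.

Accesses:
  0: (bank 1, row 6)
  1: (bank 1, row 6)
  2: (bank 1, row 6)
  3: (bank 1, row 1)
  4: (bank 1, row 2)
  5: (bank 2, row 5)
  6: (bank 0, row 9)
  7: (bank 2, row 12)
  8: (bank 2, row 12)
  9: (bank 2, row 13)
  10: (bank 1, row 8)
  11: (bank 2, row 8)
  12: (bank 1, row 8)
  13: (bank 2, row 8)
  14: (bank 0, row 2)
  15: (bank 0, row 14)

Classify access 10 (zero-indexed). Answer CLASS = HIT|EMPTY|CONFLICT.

CLASS = CONFLICT

  [0] b1 r6: no row ⇒ E
  [1] b1 r6: had r6 ⇒ H
  [2] b1 r6: had r6 ⇒ H
  [3] b1 r1: had r6 ⇒ C
  [4] b1 r2: had r1 ⇒ C
  [5] b2 r5: no row ⇒ E
  [6] b0 r9: no row ⇒ E
  [7] b2 r12: had r5 ⇒ C
  [8] b2 r12: had r12 ⇒ H
  [9] b2 r13: had r12 ⇒ C
  [10] b1 r8: had r2 ⇒ C
  [11] b2 r8: had r13 ⇒ C
  [12] b1 r8: had r8 ⇒ H
  [13] b2 r8: had r8 ⇒ H
  [14] b0 r2: had r9 ⇒ C
  [15] b0 r14: had r2 ⇒ C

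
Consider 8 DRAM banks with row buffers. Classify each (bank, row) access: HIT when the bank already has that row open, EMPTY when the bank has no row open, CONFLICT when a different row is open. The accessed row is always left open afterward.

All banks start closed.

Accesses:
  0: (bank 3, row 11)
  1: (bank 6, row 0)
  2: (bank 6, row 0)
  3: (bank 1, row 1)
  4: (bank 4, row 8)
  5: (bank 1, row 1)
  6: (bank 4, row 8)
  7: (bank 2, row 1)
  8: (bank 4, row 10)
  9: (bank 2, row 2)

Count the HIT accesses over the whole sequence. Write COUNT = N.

0: bank 3 row 11 — prev None → EMPTY
1: bank 6 row 0 — prev None → EMPTY
2: bank 6 row 0 — prev 0 → HIT
3: bank 1 row 1 — prev None → EMPTY
4: bank 4 row 8 — prev None → EMPTY
5: bank 1 row 1 — prev 1 → HIT
6: bank 4 row 8 — prev 8 → HIT
7: bank 2 row 1 — prev None → EMPTY
8: bank 4 row 10 — prev 8 → CONFLICT
9: bank 2 row 2 — prev 1 → CONFLICT

COUNT = 3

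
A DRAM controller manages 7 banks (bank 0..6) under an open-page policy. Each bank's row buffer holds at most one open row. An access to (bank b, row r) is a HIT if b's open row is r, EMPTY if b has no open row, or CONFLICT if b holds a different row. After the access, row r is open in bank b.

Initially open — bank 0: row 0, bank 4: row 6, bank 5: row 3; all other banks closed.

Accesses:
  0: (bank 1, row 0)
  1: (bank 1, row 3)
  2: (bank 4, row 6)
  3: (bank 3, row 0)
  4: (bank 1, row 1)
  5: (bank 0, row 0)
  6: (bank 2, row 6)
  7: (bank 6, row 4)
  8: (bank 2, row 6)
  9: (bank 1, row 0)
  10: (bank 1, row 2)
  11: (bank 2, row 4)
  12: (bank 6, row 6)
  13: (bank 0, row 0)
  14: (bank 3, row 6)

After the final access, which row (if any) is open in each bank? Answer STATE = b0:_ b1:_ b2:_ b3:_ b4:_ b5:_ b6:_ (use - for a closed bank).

STATE = b0:0 b1:2 b2:4 b3:6 b4:6 b5:3 b6:6

#0 (1,0) E
#1 (1,3) C  (was 0)
#2 (4,6) H  (was 6)
#3 (3,0) E
#4 (1,1) C  (was 3)
#5 (0,0) H  (was 0)
#6 (2,6) E
#7 (6,4) E
#8 (2,6) H  (was 6)
#9 (1,0) C  (was 1)
#10 (1,2) C  (was 0)
#11 (2,4) C  (was 6)
#12 (6,6) C  (was 4)
#13 (0,0) H  (was 0)
#14 (3,6) C  (was 0)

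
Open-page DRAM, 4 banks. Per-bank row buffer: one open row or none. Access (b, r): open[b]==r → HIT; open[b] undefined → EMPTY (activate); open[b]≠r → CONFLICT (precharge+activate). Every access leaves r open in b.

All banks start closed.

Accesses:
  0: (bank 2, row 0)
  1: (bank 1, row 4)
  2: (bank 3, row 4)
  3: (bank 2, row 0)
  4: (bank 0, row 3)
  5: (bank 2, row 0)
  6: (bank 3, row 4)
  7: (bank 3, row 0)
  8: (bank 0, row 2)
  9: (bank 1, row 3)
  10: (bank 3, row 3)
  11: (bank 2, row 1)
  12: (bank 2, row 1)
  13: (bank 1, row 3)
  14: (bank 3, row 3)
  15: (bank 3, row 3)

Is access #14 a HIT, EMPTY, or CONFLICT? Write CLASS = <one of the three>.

  [0] b2 r0: no row ⇒ E
  [1] b1 r4: no row ⇒ E
  [2] b3 r4: no row ⇒ E
  [3] b2 r0: had r0 ⇒ H
  [4] b0 r3: no row ⇒ E
  [5] b2 r0: had r0 ⇒ H
  [6] b3 r4: had r4 ⇒ H
  [7] b3 r0: had r4 ⇒ C
  [8] b0 r2: had r3 ⇒ C
  [9] b1 r3: had r4 ⇒ C
  [10] b3 r3: had r0 ⇒ C
  [11] b2 r1: had r0 ⇒ C
  [12] b2 r1: had r1 ⇒ H
  [13] b1 r3: had r3 ⇒ H
  [14] b3 r3: had r3 ⇒ H
  [15] b3 r3: had r3 ⇒ H

CLASS = HIT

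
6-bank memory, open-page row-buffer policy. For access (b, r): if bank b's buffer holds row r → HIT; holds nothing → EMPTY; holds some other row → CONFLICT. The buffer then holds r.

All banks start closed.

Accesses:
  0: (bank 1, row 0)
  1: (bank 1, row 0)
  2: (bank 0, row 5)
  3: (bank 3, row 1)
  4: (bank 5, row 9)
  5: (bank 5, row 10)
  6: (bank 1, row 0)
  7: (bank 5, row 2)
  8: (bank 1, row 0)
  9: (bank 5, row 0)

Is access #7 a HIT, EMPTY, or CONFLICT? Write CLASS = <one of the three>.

0: bank 1 row 0 — prev None → EMPTY
1: bank 1 row 0 — prev 0 → HIT
2: bank 0 row 5 — prev None → EMPTY
3: bank 3 row 1 — prev None → EMPTY
4: bank 5 row 9 — prev None → EMPTY
5: bank 5 row 10 — prev 9 → CONFLICT
6: bank 1 row 0 — prev 0 → HIT
7: bank 5 row 2 — prev 10 → CONFLICT
8: bank 1 row 0 — prev 0 → HIT
9: bank 5 row 0 — prev 2 → CONFLICT

CLASS = CONFLICT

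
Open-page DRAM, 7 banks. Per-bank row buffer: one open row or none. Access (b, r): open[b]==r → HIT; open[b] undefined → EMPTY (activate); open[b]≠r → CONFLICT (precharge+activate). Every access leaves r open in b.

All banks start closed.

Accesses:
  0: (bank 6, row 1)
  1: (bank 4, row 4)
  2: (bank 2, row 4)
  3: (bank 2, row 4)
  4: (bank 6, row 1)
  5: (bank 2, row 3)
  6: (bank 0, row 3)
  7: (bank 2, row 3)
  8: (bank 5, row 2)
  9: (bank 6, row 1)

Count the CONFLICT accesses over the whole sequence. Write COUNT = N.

step 0: bank6 None->1 [EMPTY]
step 1: bank4 None->4 [EMPTY]
step 2: bank2 None->4 [EMPTY]
step 3: bank2 4->4 [HIT]
step 4: bank6 1->1 [HIT]
step 5: bank2 4->3 [CONFLICT]
step 6: bank0 None->3 [EMPTY]
step 7: bank2 3->3 [HIT]
step 8: bank5 None->2 [EMPTY]
step 9: bank6 1->1 [HIT]

COUNT = 1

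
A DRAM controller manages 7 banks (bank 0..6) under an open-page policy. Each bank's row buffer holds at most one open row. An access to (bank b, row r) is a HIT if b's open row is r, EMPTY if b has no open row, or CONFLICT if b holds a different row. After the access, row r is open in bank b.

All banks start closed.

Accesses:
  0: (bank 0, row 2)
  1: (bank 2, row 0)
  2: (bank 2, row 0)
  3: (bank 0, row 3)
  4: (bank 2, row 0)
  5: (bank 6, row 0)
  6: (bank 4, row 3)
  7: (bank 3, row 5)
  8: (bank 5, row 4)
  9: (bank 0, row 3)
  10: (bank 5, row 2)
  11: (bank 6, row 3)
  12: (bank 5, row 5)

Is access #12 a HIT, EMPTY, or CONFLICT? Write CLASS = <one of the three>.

step 0: bank0 None->2 [EMPTY]
step 1: bank2 None->0 [EMPTY]
step 2: bank2 0->0 [HIT]
step 3: bank0 2->3 [CONFLICT]
step 4: bank2 0->0 [HIT]
step 5: bank6 None->0 [EMPTY]
step 6: bank4 None->3 [EMPTY]
step 7: bank3 None->5 [EMPTY]
step 8: bank5 None->4 [EMPTY]
step 9: bank0 3->3 [HIT]
step 10: bank5 4->2 [CONFLICT]
step 11: bank6 0->3 [CONFLICT]
step 12: bank5 2->5 [CONFLICT]

CLASS = CONFLICT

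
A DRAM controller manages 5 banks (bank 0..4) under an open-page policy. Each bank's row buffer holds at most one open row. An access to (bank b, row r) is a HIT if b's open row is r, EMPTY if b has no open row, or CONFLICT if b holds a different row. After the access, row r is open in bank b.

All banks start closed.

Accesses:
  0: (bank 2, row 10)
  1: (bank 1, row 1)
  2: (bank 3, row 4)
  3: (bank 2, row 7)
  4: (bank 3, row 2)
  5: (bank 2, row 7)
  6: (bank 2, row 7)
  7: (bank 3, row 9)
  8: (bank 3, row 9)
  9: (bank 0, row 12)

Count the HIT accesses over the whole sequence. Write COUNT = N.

COUNT = 3

  [0] b2 r10: no row ⇒ E
  [1] b1 r1: no row ⇒ E
  [2] b3 r4: no row ⇒ E
  [3] b2 r7: had r10 ⇒ C
  [4] b3 r2: had r4 ⇒ C
  [5] b2 r7: had r7 ⇒ H
  [6] b2 r7: had r7 ⇒ H
  [7] b3 r9: had r2 ⇒ C
  [8] b3 r9: had r9 ⇒ H
  [9] b0 r12: no row ⇒ E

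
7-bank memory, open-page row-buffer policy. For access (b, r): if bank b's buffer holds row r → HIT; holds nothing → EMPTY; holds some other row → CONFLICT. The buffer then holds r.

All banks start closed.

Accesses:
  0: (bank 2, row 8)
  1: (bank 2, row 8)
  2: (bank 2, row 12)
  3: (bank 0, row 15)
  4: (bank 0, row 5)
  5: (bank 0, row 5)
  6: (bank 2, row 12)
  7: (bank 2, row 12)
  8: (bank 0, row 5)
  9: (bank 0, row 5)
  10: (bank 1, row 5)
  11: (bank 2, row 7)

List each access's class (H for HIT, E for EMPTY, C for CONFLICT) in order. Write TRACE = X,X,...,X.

TRACE = E,H,C,E,C,H,H,H,H,H,E,C

#0 (2,8) E
#1 (2,8) H  (was 8)
#2 (2,12) C  (was 8)
#3 (0,15) E
#4 (0,5) C  (was 15)
#5 (0,5) H  (was 5)
#6 (2,12) H  (was 12)
#7 (2,12) H  (was 12)
#8 (0,5) H  (was 5)
#9 (0,5) H  (was 5)
#10 (1,5) E
#11 (2,7) C  (was 12)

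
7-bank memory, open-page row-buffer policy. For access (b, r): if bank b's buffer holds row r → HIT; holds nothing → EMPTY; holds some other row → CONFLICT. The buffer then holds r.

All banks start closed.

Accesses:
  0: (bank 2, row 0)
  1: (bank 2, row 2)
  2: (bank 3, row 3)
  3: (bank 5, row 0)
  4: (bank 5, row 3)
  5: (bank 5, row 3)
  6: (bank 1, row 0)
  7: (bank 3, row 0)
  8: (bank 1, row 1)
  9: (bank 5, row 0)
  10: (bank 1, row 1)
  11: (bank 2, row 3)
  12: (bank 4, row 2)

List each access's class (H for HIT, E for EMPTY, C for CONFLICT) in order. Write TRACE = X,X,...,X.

0: bank 2 row 0 — prev None → EMPTY
1: bank 2 row 2 — prev 0 → CONFLICT
2: bank 3 row 3 — prev None → EMPTY
3: bank 5 row 0 — prev None → EMPTY
4: bank 5 row 3 — prev 0 → CONFLICT
5: bank 5 row 3 — prev 3 → HIT
6: bank 1 row 0 — prev None → EMPTY
7: bank 3 row 0 — prev 3 → CONFLICT
8: bank 1 row 1 — prev 0 → CONFLICT
9: bank 5 row 0 — prev 3 → CONFLICT
10: bank 1 row 1 — prev 1 → HIT
11: bank 2 row 3 — prev 2 → CONFLICT
12: bank 4 row 2 — prev None → EMPTY

TRACE = E,C,E,E,C,H,E,C,C,C,H,C,E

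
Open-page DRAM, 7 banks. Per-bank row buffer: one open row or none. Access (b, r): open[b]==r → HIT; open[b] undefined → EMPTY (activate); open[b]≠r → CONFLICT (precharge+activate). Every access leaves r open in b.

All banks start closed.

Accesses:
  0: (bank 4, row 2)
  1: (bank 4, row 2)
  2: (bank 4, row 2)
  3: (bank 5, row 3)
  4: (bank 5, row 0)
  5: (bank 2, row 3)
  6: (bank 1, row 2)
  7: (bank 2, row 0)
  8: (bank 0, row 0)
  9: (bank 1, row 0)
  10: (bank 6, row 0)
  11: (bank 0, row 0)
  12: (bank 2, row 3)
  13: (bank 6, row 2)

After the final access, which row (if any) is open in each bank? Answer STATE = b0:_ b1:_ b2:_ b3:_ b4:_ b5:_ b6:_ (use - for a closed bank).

step 0: bank4 None->2 [EMPTY]
step 1: bank4 2->2 [HIT]
step 2: bank4 2->2 [HIT]
step 3: bank5 None->3 [EMPTY]
step 4: bank5 3->0 [CONFLICT]
step 5: bank2 None->3 [EMPTY]
step 6: bank1 None->2 [EMPTY]
step 7: bank2 3->0 [CONFLICT]
step 8: bank0 None->0 [EMPTY]
step 9: bank1 2->0 [CONFLICT]
step 10: bank6 None->0 [EMPTY]
step 11: bank0 0->0 [HIT]
step 12: bank2 0->3 [CONFLICT]
step 13: bank6 0->2 [CONFLICT]

STATE = b0:0 b1:0 b2:3 b3:- b4:2 b5:0 b6:2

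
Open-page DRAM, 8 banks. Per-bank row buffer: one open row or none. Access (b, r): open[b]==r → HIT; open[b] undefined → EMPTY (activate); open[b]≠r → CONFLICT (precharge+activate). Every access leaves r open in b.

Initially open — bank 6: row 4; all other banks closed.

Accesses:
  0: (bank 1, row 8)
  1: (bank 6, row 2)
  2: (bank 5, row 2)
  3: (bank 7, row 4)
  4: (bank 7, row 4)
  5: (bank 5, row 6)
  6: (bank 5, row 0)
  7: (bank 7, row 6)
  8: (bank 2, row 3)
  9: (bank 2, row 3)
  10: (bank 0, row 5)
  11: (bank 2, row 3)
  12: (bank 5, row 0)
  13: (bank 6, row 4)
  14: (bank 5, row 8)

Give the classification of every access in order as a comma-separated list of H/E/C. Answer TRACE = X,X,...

  [0] b1 r8: no row ⇒ E
  [1] b6 r2: had r4 ⇒ C
  [2] b5 r2: no row ⇒ E
  [3] b7 r4: no row ⇒ E
  [4] b7 r4: had r4 ⇒ H
  [5] b5 r6: had r2 ⇒ C
  [6] b5 r0: had r6 ⇒ C
  [7] b7 r6: had r4 ⇒ C
  [8] b2 r3: no row ⇒ E
  [9] b2 r3: had r3 ⇒ H
  [10] b0 r5: no row ⇒ E
  [11] b2 r3: had r3 ⇒ H
  [12] b5 r0: had r0 ⇒ H
  [13] b6 r4: had r2 ⇒ C
  [14] b5 r8: had r0 ⇒ C

TRACE = E,C,E,E,H,C,C,C,E,H,E,H,H,C,C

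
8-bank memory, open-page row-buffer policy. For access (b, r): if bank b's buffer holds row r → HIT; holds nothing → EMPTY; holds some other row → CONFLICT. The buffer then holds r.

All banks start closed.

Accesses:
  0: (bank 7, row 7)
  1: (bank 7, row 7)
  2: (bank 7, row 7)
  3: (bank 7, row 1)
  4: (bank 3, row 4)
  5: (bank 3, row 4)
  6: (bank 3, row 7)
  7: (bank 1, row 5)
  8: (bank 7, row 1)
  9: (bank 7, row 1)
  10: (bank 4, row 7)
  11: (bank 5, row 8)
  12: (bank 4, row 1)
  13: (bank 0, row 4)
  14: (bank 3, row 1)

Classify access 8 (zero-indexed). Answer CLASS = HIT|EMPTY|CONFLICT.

CLASS = HIT

step 0: bank7 None->7 [EMPTY]
step 1: bank7 7->7 [HIT]
step 2: bank7 7->7 [HIT]
step 3: bank7 7->1 [CONFLICT]
step 4: bank3 None->4 [EMPTY]
step 5: bank3 4->4 [HIT]
step 6: bank3 4->7 [CONFLICT]
step 7: bank1 None->5 [EMPTY]
step 8: bank7 1->1 [HIT]
step 9: bank7 1->1 [HIT]
step 10: bank4 None->7 [EMPTY]
step 11: bank5 None->8 [EMPTY]
step 12: bank4 7->1 [CONFLICT]
step 13: bank0 None->4 [EMPTY]
step 14: bank3 7->1 [CONFLICT]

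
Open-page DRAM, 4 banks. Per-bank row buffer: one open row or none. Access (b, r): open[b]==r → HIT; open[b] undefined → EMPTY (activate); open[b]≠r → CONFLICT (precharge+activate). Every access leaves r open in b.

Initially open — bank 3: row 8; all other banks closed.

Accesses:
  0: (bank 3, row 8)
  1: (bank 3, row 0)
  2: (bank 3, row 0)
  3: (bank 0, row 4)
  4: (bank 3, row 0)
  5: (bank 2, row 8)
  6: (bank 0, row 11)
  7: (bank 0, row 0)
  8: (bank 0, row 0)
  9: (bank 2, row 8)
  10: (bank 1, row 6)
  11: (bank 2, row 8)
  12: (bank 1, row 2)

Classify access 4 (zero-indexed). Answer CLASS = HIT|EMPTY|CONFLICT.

step 0: bank3 8->8 [HIT]
step 1: bank3 8->0 [CONFLICT]
step 2: bank3 0->0 [HIT]
step 3: bank0 None->4 [EMPTY]
step 4: bank3 0->0 [HIT]
step 5: bank2 None->8 [EMPTY]
step 6: bank0 4->11 [CONFLICT]
step 7: bank0 11->0 [CONFLICT]
step 8: bank0 0->0 [HIT]
step 9: bank2 8->8 [HIT]
step 10: bank1 None->6 [EMPTY]
step 11: bank2 8->8 [HIT]
step 12: bank1 6->2 [CONFLICT]

CLASS = HIT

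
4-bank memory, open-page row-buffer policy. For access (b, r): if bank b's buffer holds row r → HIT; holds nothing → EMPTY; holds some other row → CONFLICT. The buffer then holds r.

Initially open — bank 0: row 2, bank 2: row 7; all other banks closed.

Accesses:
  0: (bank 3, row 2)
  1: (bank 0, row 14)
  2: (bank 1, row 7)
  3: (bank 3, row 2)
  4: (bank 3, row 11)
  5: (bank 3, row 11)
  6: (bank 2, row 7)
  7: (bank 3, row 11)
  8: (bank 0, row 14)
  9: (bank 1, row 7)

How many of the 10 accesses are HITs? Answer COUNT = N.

COUNT = 6

#0 (3,2) E
#1 (0,14) C  (was 2)
#2 (1,7) E
#3 (3,2) H  (was 2)
#4 (3,11) C  (was 2)
#5 (3,11) H  (was 11)
#6 (2,7) H  (was 7)
#7 (3,11) H  (was 11)
#8 (0,14) H  (was 14)
#9 (1,7) H  (was 7)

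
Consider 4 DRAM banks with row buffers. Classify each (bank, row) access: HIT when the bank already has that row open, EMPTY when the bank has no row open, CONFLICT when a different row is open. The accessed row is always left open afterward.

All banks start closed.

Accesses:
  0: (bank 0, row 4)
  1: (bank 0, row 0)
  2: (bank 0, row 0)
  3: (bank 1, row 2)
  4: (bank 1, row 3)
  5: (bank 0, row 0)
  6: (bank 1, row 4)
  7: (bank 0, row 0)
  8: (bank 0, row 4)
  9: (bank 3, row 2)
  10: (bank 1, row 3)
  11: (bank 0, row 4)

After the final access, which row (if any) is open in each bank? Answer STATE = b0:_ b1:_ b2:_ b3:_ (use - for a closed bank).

  [0] b0 r4: no row ⇒ E
  [1] b0 r0: had r4 ⇒ C
  [2] b0 r0: had r0 ⇒ H
  [3] b1 r2: no row ⇒ E
  [4] b1 r3: had r2 ⇒ C
  [5] b0 r0: had r0 ⇒ H
  [6] b1 r4: had r3 ⇒ C
  [7] b0 r0: had r0 ⇒ H
  [8] b0 r4: had r0 ⇒ C
  [9] b3 r2: no row ⇒ E
  [10] b1 r3: had r4 ⇒ C
  [11] b0 r4: had r4 ⇒ H

STATE = b0:4 b1:3 b2:- b3:2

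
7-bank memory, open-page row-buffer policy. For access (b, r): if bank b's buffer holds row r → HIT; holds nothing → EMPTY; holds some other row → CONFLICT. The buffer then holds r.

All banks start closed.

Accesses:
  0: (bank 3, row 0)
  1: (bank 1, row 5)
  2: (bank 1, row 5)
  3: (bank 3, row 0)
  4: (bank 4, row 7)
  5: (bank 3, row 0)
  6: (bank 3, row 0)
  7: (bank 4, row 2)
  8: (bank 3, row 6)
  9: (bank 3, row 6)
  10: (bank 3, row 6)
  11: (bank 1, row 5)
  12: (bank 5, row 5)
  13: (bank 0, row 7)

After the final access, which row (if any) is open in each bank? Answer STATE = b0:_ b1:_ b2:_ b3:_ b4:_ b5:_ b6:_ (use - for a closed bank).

0: bank 3 row 0 — prev None → EMPTY
1: bank 1 row 5 — prev None → EMPTY
2: bank 1 row 5 — prev 5 → HIT
3: bank 3 row 0 — prev 0 → HIT
4: bank 4 row 7 — prev None → EMPTY
5: bank 3 row 0 — prev 0 → HIT
6: bank 3 row 0 — prev 0 → HIT
7: bank 4 row 2 — prev 7 → CONFLICT
8: bank 3 row 6 — prev 0 → CONFLICT
9: bank 3 row 6 — prev 6 → HIT
10: bank 3 row 6 — prev 6 → HIT
11: bank 1 row 5 — prev 5 → HIT
12: bank 5 row 5 — prev None → EMPTY
13: bank 0 row 7 — prev None → EMPTY

STATE = b0:7 b1:5 b2:- b3:6 b4:2 b5:5 b6:-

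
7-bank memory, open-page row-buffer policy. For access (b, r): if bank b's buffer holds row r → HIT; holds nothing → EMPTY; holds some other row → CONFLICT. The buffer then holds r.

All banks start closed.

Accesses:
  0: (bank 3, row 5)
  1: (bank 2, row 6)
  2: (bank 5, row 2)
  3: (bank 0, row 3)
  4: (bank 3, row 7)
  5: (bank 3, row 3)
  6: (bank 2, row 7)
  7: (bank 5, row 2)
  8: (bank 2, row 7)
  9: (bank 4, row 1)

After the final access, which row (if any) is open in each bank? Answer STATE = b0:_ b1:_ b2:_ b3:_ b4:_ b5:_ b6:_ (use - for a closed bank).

  [0] b3 r5: no row ⇒ E
  [1] b2 r6: no row ⇒ E
  [2] b5 r2: no row ⇒ E
  [3] b0 r3: no row ⇒ E
  [4] b3 r7: had r5 ⇒ C
  [5] b3 r3: had r7 ⇒ C
  [6] b2 r7: had r6 ⇒ C
  [7] b5 r2: had r2 ⇒ H
  [8] b2 r7: had r7 ⇒ H
  [9] b4 r1: no row ⇒ E

STATE = b0:3 b1:- b2:7 b3:3 b4:1 b5:2 b6:-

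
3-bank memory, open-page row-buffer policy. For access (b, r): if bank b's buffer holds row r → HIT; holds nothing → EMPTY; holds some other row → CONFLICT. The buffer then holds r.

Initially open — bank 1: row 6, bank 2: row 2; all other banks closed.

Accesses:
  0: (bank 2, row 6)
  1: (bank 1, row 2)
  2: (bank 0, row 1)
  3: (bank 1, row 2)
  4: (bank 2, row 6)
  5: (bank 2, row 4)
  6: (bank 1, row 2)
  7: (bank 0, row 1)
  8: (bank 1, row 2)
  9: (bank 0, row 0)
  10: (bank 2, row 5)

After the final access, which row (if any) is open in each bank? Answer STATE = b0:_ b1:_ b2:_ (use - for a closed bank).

STATE = b0:0 b1:2 b2:5

#0 (2,6) C  (was 2)
#1 (1,2) C  (was 6)
#2 (0,1) E
#3 (1,2) H  (was 2)
#4 (2,6) H  (was 6)
#5 (2,4) C  (was 6)
#6 (1,2) H  (was 2)
#7 (0,1) H  (was 1)
#8 (1,2) H  (was 2)
#9 (0,0) C  (was 1)
#10 (2,5) C  (was 4)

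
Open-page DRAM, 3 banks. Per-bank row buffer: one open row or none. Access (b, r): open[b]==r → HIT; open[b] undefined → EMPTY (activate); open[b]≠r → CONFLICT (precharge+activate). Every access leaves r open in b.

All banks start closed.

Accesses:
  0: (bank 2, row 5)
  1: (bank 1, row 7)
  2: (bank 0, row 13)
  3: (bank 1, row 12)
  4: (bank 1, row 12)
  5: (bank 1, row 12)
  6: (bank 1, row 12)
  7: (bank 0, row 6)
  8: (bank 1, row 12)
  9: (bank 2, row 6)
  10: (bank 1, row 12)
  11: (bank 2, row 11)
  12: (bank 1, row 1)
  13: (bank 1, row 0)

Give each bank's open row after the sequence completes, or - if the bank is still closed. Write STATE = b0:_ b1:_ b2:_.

STATE = b0:6 b1:0 b2:11

  [0] b2 r5: no row ⇒ E
  [1] b1 r7: no row ⇒ E
  [2] b0 r13: no row ⇒ E
  [3] b1 r12: had r7 ⇒ C
  [4] b1 r12: had r12 ⇒ H
  [5] b1 r12: had r12 ⇒ H
  [6] b1 r12: had r12 ⇒ H
  [7] b0 r6: had r13 ⇒ C
  [8] b1 r12: had r12 ⇒ H
  [9] b2 r6: had r5 ⇒ C
  [10] b1 r12: had r12 ⇒ H
  [11] b2 r11: had r6 ⇒ C
  [12] b1 r1: had r12 ⇒ C
  [13] b1 r0: had r1 ⇒ C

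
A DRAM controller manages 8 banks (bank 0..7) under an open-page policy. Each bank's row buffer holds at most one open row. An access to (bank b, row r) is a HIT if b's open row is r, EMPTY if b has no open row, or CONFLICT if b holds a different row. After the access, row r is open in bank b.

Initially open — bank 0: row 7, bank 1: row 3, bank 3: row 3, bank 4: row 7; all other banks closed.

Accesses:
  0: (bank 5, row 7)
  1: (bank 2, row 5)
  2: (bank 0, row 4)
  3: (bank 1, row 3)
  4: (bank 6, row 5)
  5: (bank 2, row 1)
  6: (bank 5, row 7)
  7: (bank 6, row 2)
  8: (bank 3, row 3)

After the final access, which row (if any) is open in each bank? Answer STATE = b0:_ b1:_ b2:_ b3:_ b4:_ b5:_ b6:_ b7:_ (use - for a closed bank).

step 0: bank5 None->7 [EMPTY]
step 1: bank2 None->5 [EMPTY]
step 2: bank0 7->4 [CONFLICT]
step 3: bank1 3->3 [HIT]
step 4: bank6 None->5 [EMPTY]
step 5: bank2 5->1 [CONFLICT]
step 6: bank5 7->7 [HIT]
step 7: bank6 5->2 [CONFLICT]
step 8: bank3 3->3 [HIT]

STATE = b0:4 b1:3 b2:1 b3:3 b4:7 b5:7 b6:2 b7:-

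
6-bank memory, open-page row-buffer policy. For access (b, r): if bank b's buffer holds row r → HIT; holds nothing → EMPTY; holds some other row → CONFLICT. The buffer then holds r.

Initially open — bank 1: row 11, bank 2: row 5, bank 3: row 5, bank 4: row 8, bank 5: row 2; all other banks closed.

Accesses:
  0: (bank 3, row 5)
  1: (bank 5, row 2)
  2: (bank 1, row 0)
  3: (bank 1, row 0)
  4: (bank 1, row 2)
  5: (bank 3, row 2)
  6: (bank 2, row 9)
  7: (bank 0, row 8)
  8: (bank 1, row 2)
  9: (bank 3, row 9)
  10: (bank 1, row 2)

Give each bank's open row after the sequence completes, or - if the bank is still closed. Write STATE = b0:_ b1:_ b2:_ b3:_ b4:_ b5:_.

0: bank 3 row 5 — prev 5 → HIT
1: bank 5 row 2 — prev 2 → HIT
2: bank 1 row 0 — prev 11 → CONFLICT
3: bank 1 row 0 — prev 0 → HIT
4: bank 1 row 2 — prev 0 → CONFLICT
5: bank 3 row 2 — prev 5 → CONFLICT
6: bank 2 row 9 — prev 5 → CONFLICT
7: bank 0 row 8 — prev None → EMPTY
8: bank 1 row 2 — prev 2 → HIT
9: bank 3 row 9 — prev 2 → CONFLICT
10: bank 1 row 2 — prev 2 → HIT

STATE = b0:8 b1:2 b2:9 b3:9 b4:8 b5:2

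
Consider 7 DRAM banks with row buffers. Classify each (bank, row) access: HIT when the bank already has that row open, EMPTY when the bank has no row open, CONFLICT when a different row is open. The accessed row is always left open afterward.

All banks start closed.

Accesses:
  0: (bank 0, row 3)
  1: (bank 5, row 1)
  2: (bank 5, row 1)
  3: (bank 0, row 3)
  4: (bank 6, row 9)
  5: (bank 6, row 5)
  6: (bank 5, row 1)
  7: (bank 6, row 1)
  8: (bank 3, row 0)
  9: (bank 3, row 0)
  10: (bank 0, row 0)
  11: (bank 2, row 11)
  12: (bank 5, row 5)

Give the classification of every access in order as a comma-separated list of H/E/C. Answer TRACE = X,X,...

TRACE = E,E,H,H,E,C,H,C,E,H,C,E,C

step 0: bank0 None->3 [EMPTY]
step 1: bank5 None->1 [EMPTY]
step 2: bank5 1->1 [HIT]
step 3: bank0 3->3 [HIT]
step 4: bank6 None->9 [EMPTY]
step 5: bank6 9->5 [CONFLICT]
step 6: bank5 1->1 [HIT]
step 7: bank6 5->1 [CONFLICT]
step 8: bank3 None->0 [EMPTY]
step 9: bank3 0->0 [HIT]
step 10: bank0 3->0 [CONFLICT]
step 11: bank2 None->11 [EMPTY]
step 12: bank5 1->5 [CONFLICT]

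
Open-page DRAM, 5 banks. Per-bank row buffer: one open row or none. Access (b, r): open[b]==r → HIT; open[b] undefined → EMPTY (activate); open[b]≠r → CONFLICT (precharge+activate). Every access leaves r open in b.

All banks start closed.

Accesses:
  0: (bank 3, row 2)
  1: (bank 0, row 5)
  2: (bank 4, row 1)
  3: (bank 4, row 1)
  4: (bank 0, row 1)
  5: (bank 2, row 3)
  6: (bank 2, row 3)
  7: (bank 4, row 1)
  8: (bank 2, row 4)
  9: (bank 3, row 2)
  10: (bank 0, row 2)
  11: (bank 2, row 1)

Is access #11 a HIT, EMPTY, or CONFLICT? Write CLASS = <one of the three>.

  [0] b3 r2: no row ⇒ E
  [1] b0 r5: no row ⇒ E
  [2] b4 r1: no row ⇒ E
  [3] b4 r1: had r1 ⇒ H
  [4] b0 r1: had r5 ⇒ C
  [5] b2 r3: no row ⇒ E
  [6] b2 r3: had r3 ⇒ H
  [7] b4 r1: had r1 ⇒ H
  [8] b2 r4: had r3 ⇒ C
  [9] b3 r2: had r2 ⇒ H
  [10] b0 r2: had r1 ⇒ C
  [11] b2 r1: had r4 ⇒ C

CLASS = CONFLICT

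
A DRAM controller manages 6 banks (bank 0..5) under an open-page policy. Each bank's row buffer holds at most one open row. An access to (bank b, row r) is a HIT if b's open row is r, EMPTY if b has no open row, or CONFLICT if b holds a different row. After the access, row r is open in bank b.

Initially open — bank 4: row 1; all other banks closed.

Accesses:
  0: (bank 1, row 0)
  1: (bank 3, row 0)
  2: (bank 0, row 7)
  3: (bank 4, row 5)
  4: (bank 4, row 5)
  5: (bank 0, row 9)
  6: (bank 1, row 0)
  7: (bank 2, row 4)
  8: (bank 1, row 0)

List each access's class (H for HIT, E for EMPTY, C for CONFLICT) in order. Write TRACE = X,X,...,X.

TRACE = E,E,E,C,H,C,H,E,H

0: bank 1 row 0 — prev None → EMPTY
1: bank 3 row 0 — prev None → EMPTY
2: bank 0 row 7 — prev None → EMPTY
3: bank 4 row 5 — prev 1 → CONFLICT
4: bank 4 row 5 — prev 5 → HIT
5: bank 0 row 9 — prev 7 → CONFLICT
6: bank 1 row 0 — prev 0 → HIT
7: bank 2 row 4 — prev None → EMPTY
8: bank 1 row 0 — prev 0 → HIT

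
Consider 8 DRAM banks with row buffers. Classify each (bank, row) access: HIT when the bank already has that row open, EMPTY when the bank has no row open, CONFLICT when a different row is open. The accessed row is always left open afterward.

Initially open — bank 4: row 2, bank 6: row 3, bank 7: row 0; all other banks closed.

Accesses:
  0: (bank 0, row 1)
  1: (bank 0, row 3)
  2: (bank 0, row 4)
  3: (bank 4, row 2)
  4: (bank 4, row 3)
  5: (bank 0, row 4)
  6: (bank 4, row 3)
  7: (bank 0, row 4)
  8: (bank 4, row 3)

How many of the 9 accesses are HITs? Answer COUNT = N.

  [0] b0 r1: no row ⇒ E
  [1] b0 r3: had r1 ⇒ C
  [2] b0 r4: had r3 ⇒ C
  [3] b4 r2: had r2 ⇒ H
  [4] b4 r3: had r2 ⇒ C
  [5] b0 r4: had r4 ⇒ H
  [6] b4 r3: had r3 ⇒ H
  [7] b0 r4: had r4 ⇒ H
  [8] b4 r3: had r3 ⇒ H

COUNT = 5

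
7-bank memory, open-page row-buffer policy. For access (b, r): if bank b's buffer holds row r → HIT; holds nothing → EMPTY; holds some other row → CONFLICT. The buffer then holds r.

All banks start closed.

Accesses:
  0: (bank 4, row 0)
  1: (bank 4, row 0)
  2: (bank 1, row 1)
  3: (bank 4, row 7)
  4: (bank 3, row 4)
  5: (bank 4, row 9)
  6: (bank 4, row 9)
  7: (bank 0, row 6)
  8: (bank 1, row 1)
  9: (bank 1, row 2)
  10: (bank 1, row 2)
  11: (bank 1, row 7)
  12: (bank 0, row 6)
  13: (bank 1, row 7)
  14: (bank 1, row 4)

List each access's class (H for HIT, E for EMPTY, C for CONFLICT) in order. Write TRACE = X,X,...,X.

TRACE = E,H,E,C,E,C,H,E,H,C,H,C,H,H,C

step 0: bank4 None->0 [EMPTY]
step 1: bank4 0->0 [HIT]
step 2: bank1 None->1 [EMPTY]
step 3: bank4 0->7 [CONFLICT]
step 4: bank3 None->4 [EMPTY]
step 5: bank4 7->9 [CONFLICT]
step 6: bank4 9->9 [HIT]
step 7: bank0 None->6 [EMPTY]
step 8: bank1 1->1 [HIT]
step 9: bank1 1->2 [CONFLICT]
step 10: bank1 2->2 [HIT]
step 11: bank1 2->7 [CONFLICT]
step 12: bank0 6->6 [HIT]
step 13: bank1 7->7 [HIT]
step 14: bank1 7->4 [CONFLICT]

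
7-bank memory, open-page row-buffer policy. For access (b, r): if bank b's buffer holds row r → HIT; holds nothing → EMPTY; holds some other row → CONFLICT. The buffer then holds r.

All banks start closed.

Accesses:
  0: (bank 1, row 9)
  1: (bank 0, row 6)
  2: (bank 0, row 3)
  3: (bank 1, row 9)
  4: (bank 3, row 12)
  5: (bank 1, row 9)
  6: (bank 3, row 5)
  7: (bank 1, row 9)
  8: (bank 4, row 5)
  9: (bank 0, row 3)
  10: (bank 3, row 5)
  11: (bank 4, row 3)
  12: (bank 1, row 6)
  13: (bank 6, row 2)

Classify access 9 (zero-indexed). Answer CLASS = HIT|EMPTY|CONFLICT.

CLASS = HIT

  [0] b1 r9: no row ⇒ E
  [1] b0 r6: no row ⇒ E
  [2] b0 r3: had r6 ⇒ C
  [3] b1 r9: had r9 ⇒ H
  [4] b3 r12: no row ⇒ E
  [5] b1 r9: had r9 ⇒ H
  [6] b3 r5: had r12 ⇒ C
  [7] b1 r9: had r9 ⇒ H
  [8] b4 r5: no row ⇒ E
  [9] b0 r3: had r3 ⇒ H
  [10] b3 r5: had r5 ⇒ H
  [11] b4 r3: had r5 ⇒ C
  [12] b1 r6: had r9 ⇒ C
  [13] b6 r2: no row ⇒ E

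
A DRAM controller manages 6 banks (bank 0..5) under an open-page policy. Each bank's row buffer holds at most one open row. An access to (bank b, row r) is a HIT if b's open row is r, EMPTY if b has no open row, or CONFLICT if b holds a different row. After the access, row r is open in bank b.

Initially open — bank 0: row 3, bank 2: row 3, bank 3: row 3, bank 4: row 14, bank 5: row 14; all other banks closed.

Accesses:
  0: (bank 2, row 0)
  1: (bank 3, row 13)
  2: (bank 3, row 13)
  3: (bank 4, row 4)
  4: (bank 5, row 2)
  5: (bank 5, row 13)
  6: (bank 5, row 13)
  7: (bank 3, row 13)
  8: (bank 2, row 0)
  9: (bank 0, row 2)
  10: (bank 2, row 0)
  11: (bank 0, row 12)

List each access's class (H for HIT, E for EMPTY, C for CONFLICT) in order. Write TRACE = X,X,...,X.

TRACE = C,C,H,C,C,C,H,H,H,C,H,C

0: bank 2 row 0 — prev 3 → CONFLICT
1: bank 3 row 13 — prev 3 → CONFLICT
2: bank 3 row 13 — prev 13 → HIT
3: bank 4 row 4 — prev 14 → CONFLICT
4: bank 5 row 2 — prev 14 → CONFLICT
5: bank 5 row 13 — prev 2 → CONFLICT
6: bank 5 row 13 — prev 13 → HIT
7: bank 3 row 13 — prev 13 → HIT
8: bank 2 row 0 — prev 0 → HIT
9: bank 0 row 2 — prev 3 → CONFLICT
10: bank 2 row 0 — prev 0 → HIT
11: bank 0 row 12 — prev 2 → CONFLICT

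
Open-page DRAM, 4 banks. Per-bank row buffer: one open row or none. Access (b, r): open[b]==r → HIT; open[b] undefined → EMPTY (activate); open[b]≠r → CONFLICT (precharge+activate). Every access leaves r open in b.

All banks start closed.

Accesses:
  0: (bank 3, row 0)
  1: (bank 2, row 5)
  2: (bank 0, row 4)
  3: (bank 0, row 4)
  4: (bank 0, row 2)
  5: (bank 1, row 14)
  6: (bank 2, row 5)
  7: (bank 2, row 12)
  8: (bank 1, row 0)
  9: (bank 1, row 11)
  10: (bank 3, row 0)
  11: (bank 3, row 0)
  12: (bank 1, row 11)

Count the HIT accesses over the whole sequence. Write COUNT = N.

COUNT = 5

#0 (3,0) E
#1 (2,5) E
#2 (0,4) E
#3 (0,4) H  (was 4)
#4 (0,2) C  (was 4)
#5 (1,14) E
#6 (2,5) H  (was 5)
#7 (2,12) C  (was 5)
#8 (1,0) C  (was 14)
#9 (1,11) C  (was 0)
#10 (3,0) H  (was 0)
#11 (3,0) H  (was 0)
#12 (1,11) H  (was 11)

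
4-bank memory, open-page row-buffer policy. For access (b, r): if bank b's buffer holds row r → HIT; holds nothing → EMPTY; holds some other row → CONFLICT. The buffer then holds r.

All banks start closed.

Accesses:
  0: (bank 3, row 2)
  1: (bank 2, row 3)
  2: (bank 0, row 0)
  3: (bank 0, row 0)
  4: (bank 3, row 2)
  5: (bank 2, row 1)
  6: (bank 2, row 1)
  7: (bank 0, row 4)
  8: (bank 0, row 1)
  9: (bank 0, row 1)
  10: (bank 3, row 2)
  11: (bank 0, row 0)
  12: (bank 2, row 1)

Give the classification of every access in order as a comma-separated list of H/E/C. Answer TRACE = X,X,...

TRACE = E,E,E,H,H,C,H,C,C,H,H,C,H

#0 (3,2) E
#1 (2,3) E
#2 (0,0) E
#3 (0,0) H  (was 0)
#4 (3,2) H  (was 2)
#5 (2,1) C  (was 3)
#6 (2,1) H  (was 1)
#7 (0,4) C  (was 0)
#8 (0,1) C  (was 4)
#9 (0,1) H  (was 1)
#10 (3,2) H  (was 2)
#11 (0,0) C  (was 1)
#12 (2,1) H  (was 1)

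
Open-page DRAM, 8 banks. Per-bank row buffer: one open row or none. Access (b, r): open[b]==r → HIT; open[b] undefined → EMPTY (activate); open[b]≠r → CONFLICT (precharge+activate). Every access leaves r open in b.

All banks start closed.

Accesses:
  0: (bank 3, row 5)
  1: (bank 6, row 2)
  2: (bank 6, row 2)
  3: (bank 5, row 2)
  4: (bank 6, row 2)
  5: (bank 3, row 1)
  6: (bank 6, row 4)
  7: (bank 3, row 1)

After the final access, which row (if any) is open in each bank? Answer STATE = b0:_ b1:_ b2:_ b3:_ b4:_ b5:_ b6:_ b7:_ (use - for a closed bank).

  [0] b3 r5: no row ⇒ E
  [1] b6 r2: no row ⇒ E
  [2] b6 r2: had r2 ⇒ H
  [3] b5 r2: no row ⇒ E
  [4] b6 r2: had r2 ⇒ H
  [5] b3 r1: had r5 ⇒ C
  [6] b6 r4: had r2 ⇒ C
  [7] b3 r1: had r1 ⇒ H

STATE = b0:- b1:- b2:- b3:1 b4:- b5:2 b6:4 b7:-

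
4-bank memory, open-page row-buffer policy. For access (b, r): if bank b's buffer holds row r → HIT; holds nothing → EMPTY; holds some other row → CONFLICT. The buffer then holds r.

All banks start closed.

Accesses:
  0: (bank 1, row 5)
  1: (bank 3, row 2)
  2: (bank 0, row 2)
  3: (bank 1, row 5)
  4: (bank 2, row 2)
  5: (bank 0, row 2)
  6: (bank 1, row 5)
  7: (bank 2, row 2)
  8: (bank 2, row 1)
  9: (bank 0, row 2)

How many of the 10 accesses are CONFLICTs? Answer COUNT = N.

COUNT = 1

step 0: bank1 None->5 [EMPTY]
step 1: bank3 None->2 [EMPTY]
step 2: bank0 None->2 [EMPTY]
step 3: bank1 5->5 [HIT]
step 4: bank2 None->2 [EMPTY]
step 5: bank0 2->2 [HIT]
step 6: bank1 5->5 [HIT]
step 7: bank2 2->2 [HIT]
step 8: bank2 2->1 [CONFLICT]
step 9: bank0 2->2 [HIT]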